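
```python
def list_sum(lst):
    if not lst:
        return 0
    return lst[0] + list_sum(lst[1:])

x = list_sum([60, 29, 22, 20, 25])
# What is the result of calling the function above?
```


list_sum([60, 29, 22, 20, 25])
= 60 + list_sum([29, 22, 20, 25])
= 60 + 29 + list_sum([22, 20, 25])
= 60 + 29 + 22 + list_sum([20, 25])
= 60 + 29 + 22 + 20 + list_sum([25])
= 60 + 29 + 22 + 20 + 25 + list_sum([])
= 60 + 29 + 22 + 20 + 25 + 0
= 156


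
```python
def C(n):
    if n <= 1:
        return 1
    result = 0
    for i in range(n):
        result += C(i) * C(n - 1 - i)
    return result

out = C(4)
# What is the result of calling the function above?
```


C(4)
= sum of C(i) * C(4-1-i) for i in 0..3
First compute sub-values bottom-up:
  C(0) = 1, C(1) = 1
  C(2) = 1*1 + 1*1 = 2
  C(3) = 1*2 + 1*1 + 2*1 = 5
Now C(4):
  C(0)*C(3) = 1*5 = 5
  C(1)*C(2) = 1*2 = 2
  C(2)*C(1) = 2*1 = 2
  C(3)*C(0) = 5*1 = 5
= 5 + 2 + 2 + 5
= 14


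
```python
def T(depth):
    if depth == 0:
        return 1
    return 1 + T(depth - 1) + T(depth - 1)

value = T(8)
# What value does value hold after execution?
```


T(8)
= 1 + T(7) + T(7)
= 1 + 2 * T(7)
T(k) = 2^(k+1) - 1
T(0) = 1
T(1) = 3
T(2) = 7
T(3) = 15
T(4) = 31
T(8) = 2^9 - 1 = 511


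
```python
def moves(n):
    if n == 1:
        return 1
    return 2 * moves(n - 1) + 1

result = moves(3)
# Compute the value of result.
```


moves(3)
= 2 * moves(2) + 1
= 2 * (2 * moves(1) + 1) + 1
Now compute bottom-up:
moves(1) = 1
moves(2) = 2 * 1 + 1 = 3
moves(3) = 2 * 3 + 1 = 7
= 7


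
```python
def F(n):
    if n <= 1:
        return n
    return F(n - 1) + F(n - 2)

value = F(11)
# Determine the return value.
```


F(11)
= F(10) + F(9)
= (F(9) + F(8)) + F(9)
Computing bottom-up: F(0)=0, F(1)=1, F(2)=1, F(3)=2, F(4)=3, F(5)=5, F(6)=8, F(7)=13, F(8)=21, F(9)=34, F(10)=55, F(11)=89
= 89


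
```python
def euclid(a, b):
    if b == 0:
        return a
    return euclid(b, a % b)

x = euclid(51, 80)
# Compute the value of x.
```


euclid(51, 80)
= euclid(80, 51 % 80) = euclid(80, 51)
= euclid(51, 80 % 51) = euclid(51, 29)
= euclid(29, 51 % 29) = euclid(29, 22)
= euclid(22, 29 % 22) = euclid(22, 7)
= euclid(7, 22 % 7) = euclid(7, 1)
= euclid(1, 7 % 1) = euclid(1, 0)
b == 0, return a = 1


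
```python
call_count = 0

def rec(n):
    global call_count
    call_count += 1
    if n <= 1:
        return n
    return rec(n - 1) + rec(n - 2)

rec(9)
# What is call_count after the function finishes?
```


rec(9) calls rec(8) and rec(7); each non-base call branches into two more.
Let C(k) = total number of calls made by rec(k), including the call to rec(k) itself.
Base cases: C(0) = 1, C(1) = 1
Recurrence: C(k) = 1 + C(k-1) + C(k-2)
  C(2) = 1 + C(1) + C(0) = 1 + 1 + 1 = 3
  C(3) = 1 + C(2) + C(1) = 1 + 3 + 1 = 5
  C(4) = 1 + C(3) + C(2) = 1 + 5 + 3 = 9
  C(5) = 1 + C(4) + C(3) = 1 + 9 + 5 = 15
  C(6) = 1 + C(5) + C(4) = 1 + 15 + 9 = 25
  C(7) = 1 + C(6) + C(5) = 1 + 25 + 15 = 41
  C(8) = 1 + C(7) + C(6) = 1 + 41 + 25 = 67
  C(9) = 1 + C(8) + C(7) = 1 + 67 + 41 = 109
Total calls = C(9) = 109


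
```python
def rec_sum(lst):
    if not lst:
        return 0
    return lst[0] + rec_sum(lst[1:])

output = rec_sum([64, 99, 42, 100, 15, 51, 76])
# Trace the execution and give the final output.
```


rec_sum([64, 99, 42, 100, 15, 51, 76])
= 64 + rec_sum([99, 42, 100, 15, 51, 76])
= 64 + 99 + rec_sum([42, 100, 15, 51, 76])
= 64 + 99 + 42 + rec_sum([100, 15, 51, 76])
= 64 + 99 + 42 + 100 + rec_sum([15, 51, 76])
= 64 + 99 + 42 + 100 + 15 + rec_sum([51, 76])
= 64 + 99 + 42 + 100 + 15 + 51 + rec_sum([76])
= 64 + 99 + 42 + 100 + 15 + 51 + 76 + rec_sum([])
= 64 + 99 + 42 + 100 + 15 + 51 + 76 + 0
= 447


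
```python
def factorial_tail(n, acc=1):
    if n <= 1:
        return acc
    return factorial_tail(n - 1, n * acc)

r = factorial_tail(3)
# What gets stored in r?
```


factorial_tail(3, 1)
= factorial_tail(2, 3 * 1) = factorial_tail(2, 3)
= factorial_tail(1, 2 * 3) = factorial_tail(1, 6)
n <= 1, return acc = 6


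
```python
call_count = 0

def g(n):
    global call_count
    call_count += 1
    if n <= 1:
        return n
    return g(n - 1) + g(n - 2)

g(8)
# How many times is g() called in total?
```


g(8) calls g(7) and g(6); each non-base call branches into two more.
Let C(k) = total number of calls made by g(k), including the call to g(k) itself.
Base cases: C(0) = 1, C(1) = 1
Recurrence: C(k) = 1 + C(k-1) + C(k-2)
  C(2) = 1 + C(1) + C(0) = 1 + 1 + 1 = 3
  C(3) = 1 + C(2) + C(1) = 1 + 3 + 1 = 5
  C(4) = 1 + C(3) + C(2) = 1 + 5 + 3 = 9
  C(5) = 1 + C(4) + C(3) = 1 + 9 + 5 = 15
  C(6) = 1 + C(5) + C(4) = 1 + 15 + 9 = 25
  C(7) = 1 + C(6) + C(5) = 1 + 25 + 15 = 41
  C(8) = 1 + C(7) + C(6) = 1 + 41 + 25 = 67
Total calls = C(8) = 67


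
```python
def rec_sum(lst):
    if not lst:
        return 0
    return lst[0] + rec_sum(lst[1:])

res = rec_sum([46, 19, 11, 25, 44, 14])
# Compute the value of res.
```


rec_sum([46, 19, 11, 25, 44, 14])
= 46 + rec_sum([19, 11, 25, 44, 14])
= 46 + 19 + rec_sum([11, 25, 44, 14])
= 46 + 19 + 11 + rec_sum([25, 44, 14])
= 46 + 19 + 11 + 25 + rec_sum([44, 14])
= 46 + 19 + 11 + 25 + 44 + rec_sum([14])
= 46 + 19 + 11 + 25 + 44 + 14 + rec_sum([])
= 46 + 19 + 11 + 25 + 44 + 14 + 0
= 159


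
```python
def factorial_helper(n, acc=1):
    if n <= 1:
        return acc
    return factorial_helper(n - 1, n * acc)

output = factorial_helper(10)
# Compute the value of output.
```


factorial_helper(10, 1)
= factorial_helper(9, 10 * 1) = factorial_helper(9, 10)
= factorial_helper(8, 9 * 10) = factorial_helper(8, 90)
= factorial_helper(7, 8 * 90) = factorial_helper(7, 720)
= factorial_helper(6, 7 * 720) = factorial_helper(6, 5040)
= factorial_helper(5, 6 * 5040) = factorial_helper(5, 30240)
= factorial_helper(4, 5 * 30240) = factorial_helper(4, 151200)
= factorial_helper(3, 4 * 151200) = factorial_helper(3, 604800)
= factorial_helper(2, 3 * 604800) = factorial_helper(2, 1814400)
= factorial_helper(1, 2 * 1814400) = factorial_helper(1, 3628800)
n <= 1, return acc = 3628800


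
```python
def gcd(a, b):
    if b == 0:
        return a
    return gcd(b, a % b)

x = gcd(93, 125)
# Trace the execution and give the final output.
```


gcd(93, 125)
= gcd(125, 93 % 125) = gcd(125, 93)
= gcd(93, 125 % 93) = gcd(93, 32)
= gcd(32, 93 % 32) = gcd(32, 29)
= gcd(29, 32 % 29) = gcd(29, 3)
= gcd(3, 29 % 3) = gcd(3, 2)
= gcd(2, 3 % 2) = gcd(2, 1)
= gcd(1, 2 % 1) = gcd(1, 0)
b == 0, return a = 1


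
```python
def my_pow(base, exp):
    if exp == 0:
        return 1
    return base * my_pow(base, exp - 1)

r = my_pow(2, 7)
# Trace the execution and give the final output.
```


my_pow(2, 7)
= 2 * my_pow(2, 6)
= 2 * 2 * my_pow(2, 5)
= 2 * 2 * 2 * my_pow(2, 4)
= 2 * 2 * 2 * 2 * my_pow(2, 3)
= 2 * 2 * 2 * 2 * 2 * my_pow(2, 2)
= 2 * 2 * 2 * 2 * 2 * 2 * my_pow(2, 1)
= 2 * 2 * 2 * 2 * 2 * 2 * 2 * my_pow(2, 0)
= 2 * 2 * 2 * 2 * 2 * 2 * 2 * 1
= 128


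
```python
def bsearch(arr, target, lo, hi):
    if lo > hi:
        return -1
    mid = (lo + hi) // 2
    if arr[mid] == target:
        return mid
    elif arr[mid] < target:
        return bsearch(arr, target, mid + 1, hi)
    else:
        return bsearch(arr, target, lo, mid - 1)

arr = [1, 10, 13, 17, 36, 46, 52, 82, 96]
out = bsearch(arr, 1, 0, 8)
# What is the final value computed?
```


bsearch(arr, 1, 0, 8)
lo=0, hi=8, mid=4, arr[mid]=36
36 > 1, search left half
lo=0, hi=3, mid=1, arr[mid]=10
10 > 1, search left half
lo=0, hi=0, mid=0, arr[mid]=1
arr[0] == 1, found at index 0
= 0


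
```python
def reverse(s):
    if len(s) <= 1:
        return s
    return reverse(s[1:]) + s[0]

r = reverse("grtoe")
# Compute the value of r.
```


reverse("grtoe")
= reverse("rtoe") + "g"
= reverse("toe") + "r" + "g"
= reverse("oe") + "t" + "r" + "g"
= reverse("e") + "o" + "t" + "r" + "g"
= "e" + "o" + "t" + "r" + "g"
= "eotrg"


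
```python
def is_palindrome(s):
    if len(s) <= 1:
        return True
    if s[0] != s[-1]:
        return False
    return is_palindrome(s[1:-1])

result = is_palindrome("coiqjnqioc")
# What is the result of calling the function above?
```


is_palindrome("coiqjnqioc")
"coiqjnqioc": s[0]='c' == s[-1]='c' -> is_palindrome("oiqjnqio")
"oiqjnqio": s[0]='o' == s[-1]='o' -> is_palindrome("iqjnqi")
"iqjnqi": s[0]='i' == s[-1]='i' -> is_palindrome("qjnq")
"qjnq": s[0]='q' == s[-1]='q' -> is_palindrome("jn")
"jn": s[0]='j' != s[-1]='n' -> False
= False


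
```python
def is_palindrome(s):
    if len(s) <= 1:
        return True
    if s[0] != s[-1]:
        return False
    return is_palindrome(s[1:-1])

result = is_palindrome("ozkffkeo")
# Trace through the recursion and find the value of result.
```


is_palindrome("ozkffkeo")
"ozkffkeo": s[0]='o' == s[-1]='o' -> is_palindrome("zkffke")
"zkffke": s[0]='z' != s[-1]='e' -> False
= False


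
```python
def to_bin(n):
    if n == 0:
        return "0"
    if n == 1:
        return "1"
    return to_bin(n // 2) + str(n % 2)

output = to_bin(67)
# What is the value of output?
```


to_bin(67)
= to_bin(33) + "1"
= to_bin(16) + "1" + "1"
= to_bin(8) + "0" + "1" + "1"
= to_bin(4) + "0" + "0" + "1" + "1"
= to_bin(2) + "0" + "0" + "0" + "1" + "1"
= to_bin(1) + "0" + "0" + "0" + "0" + "1" + "1"
= "1" + "0" + "0" + "0" + "0" + "1" + "1"
= "1000011"


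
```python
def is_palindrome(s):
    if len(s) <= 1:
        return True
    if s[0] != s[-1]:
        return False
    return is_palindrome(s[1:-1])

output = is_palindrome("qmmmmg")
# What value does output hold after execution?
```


is_palindrome("qmmmmg")
"qmmmmg": s[0]='q' != s[-1]='g' -> False
= False


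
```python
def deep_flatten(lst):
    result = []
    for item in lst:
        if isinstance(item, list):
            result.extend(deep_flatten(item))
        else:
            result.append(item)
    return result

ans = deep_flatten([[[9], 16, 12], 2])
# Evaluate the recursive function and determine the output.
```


deep_flatten([[[9], 16, 12], 2])
Processing each element:
  [[9], 16, 12] is a list -> deep_flatten recursively -> [9, 16, 12]
  2 is not a list -> append 2
= [9, 16, 12, 2]


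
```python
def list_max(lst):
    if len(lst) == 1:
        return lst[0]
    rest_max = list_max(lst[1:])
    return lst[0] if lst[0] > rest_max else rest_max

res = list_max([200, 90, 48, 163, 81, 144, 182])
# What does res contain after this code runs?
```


list_max([200, 90, 48, 163, 81, 144, 182])
= compare 200 with list_max([90, 48, 163, 81, 144, 182])
= compare 90 with list_max([48, 163, 81, 144, 182])
= compare 48 with list_max([163, 81, 144, 182])
= compare 163 with list_max([81, 144, 182])
= compare 81 with list_max([144, 182])
= compare 144 with list_max([182])
Base: list_max([182]) = 182
compare 144 with 182: max = 182
compare 81 with 182: max = 182
compare 163 with 182: max = 182
compare 48 with 182: max = 182
compare 90 with 182: max = 182
compare 200 with 182: max = 200
= 200


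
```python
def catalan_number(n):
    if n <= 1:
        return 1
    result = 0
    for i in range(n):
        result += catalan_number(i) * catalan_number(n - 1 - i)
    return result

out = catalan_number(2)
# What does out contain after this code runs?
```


catalan_number(2)
= sum of catalan_number(i) * catalan_number(2-1-i) for i in 0..1
  catalan_number(0)*catalan_number(1) = 1*1 = 1
  catalan_number(1)*catalan_number(0) = 1*1 = 1
= 1 + 1
= 2


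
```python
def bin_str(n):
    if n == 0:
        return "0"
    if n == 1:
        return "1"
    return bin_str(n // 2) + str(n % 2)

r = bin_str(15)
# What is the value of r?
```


bin_str(15)
= bin_str(7) + "1"
= bin_str(3) + "1" + "1"
= bin_str(1) + "1" + "1" + "1"
= "1" + "1" + "1" + "1"
= "1111"


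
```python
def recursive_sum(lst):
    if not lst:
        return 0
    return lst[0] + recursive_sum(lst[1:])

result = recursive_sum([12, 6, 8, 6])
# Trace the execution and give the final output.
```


recursive_sum([12, 6, 8, 6])
= 12 + recursive_sum([6, 8, 6])
= 12 + 6 + recursive_sum([8, 6])
= 12 + 6 + 8 + recursive_sum([6])
= 12 + 6 + 8 + 6 + recursive_sum([])
= 12 + 6 + 8 + 6 + 0
= 32


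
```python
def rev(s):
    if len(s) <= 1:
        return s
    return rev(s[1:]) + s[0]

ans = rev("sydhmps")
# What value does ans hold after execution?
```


rev("sydhmps")
= rev("ydhmps") + "s"
= rev("dhmps") + "y" + "s"
= rev("hmps") + "d" + "y" + "s"
= rev("mps") + "h" + "d" + "y" + "s"
= rev("ps") + "m" + "h" + "d" + "y" + "s"
= rev("s") + "p" + "m" + "h" + "d" + "y" + "s"
= "s" + "p" + "m" + "h" + "d" + "y" + "s"
= "spmhdys"


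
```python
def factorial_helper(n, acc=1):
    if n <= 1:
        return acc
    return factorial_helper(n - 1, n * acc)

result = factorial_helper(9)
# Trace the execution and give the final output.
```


factorial_helper(9, 1)
= factorial_helper(8, 9 * 1) = factorial_helper(8, 9)
= factorial_helper(7, 8 * 9) = factorial_helper(7, 72)
= factorial_helper(6, 7 * 72) = factorial_helper(6, 504)
= factorial_helper(5, 6 * 504) = factorial_helper(5, 3024)
= factorial_helper(4, 5 * 3024) = factorial_helper(4, 15120)
= factorial_helper(3, 4 * 15120) = factorial_helper(3, 60480)
= factorial_helper(2, 3 * 60480) = factorial_helper(2, 181440)
= factorial_helper(1, 2 * 181440) = factorial_helper(1, 362880)
n <= 1, return acc = 362880


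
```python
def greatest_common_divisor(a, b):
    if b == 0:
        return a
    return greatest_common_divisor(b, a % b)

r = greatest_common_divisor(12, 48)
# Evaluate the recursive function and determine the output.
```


greatest_common_divisor(12, 48)
= greatest_common_divisor(48, 12 % 48) = greatest_common_divisor(48, 12)
= greatest_common_divisor(12, 48 % 12) = greatest_common_divisor(12, 0)
b == 0, return a = 12


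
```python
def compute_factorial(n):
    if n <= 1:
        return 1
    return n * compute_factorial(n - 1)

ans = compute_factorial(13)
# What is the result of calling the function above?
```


compute_factorial(13)
= 13 * compute_factorial(12)
= 13 * 12 * compute_factorial(11)
= 13 * 12 * 11 * compute_factorial(10)
= 13 * 12 * 11 * 10 * compute_factorial(9)
= 13 * 12 * 11 * 10 * 9 * compute_factorial(8)
= 13 * 12 * 11 * 10 * 9 * 8 * compute_factorial(7)
= 13 * 12 * 11 * 10 * 9 * 8 * 7 * compute_factorial(6)
= 13 * 12 * 11 * 10 * 9 * 8 * 7 * 6 * compute_factorial(5)
= 13 * 12 * 11 * 10 * 9 * 8 * 7 * 6 * 5 * compute_factorial(4)
= 13 * 12 * 11 * 10 * 9 * 8 * 7 * 6 * 5 * 4 * compute_factorial(3)
= 13 * 12 * 11 * 10 * 9 * 8 * 7 * 6 * 5 * 4 * 3 * compute_factorial(2)
= 13 * 12 * 11 * 10 * 9 * 8 * 7 * 6 * 5 * 4 * 3 * 2 * compute_factorial(1)
= 13 * 12 * 11 * 10 * 9 * 8 * 7 * 6 * 5 * 4 * 3 * 2 * 1
= 6227020800


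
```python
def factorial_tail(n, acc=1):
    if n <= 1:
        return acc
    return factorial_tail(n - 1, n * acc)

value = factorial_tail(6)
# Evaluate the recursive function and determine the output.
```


factorial_tail(6, 1)
= factorial_tail(5, 6 * 1) = factorial_tail(5, 6)
= factorial_tail(4, 5 * 6) = factorial_tail(4, 30)
= factorial_tail(3, 4 * 30) = factorial_tail(3, 120)
= factorial_tail(2, 3 * 120) = factorial_tail(2, 360)
= factorial_tail(1, 2 * 360) = factorial_tail(1, 720)
n <= 1, return acc = 720


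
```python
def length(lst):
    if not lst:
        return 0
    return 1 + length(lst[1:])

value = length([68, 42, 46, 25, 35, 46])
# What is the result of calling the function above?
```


length([68, 42, 46, 25, 35, 46])
= 1 + length([42, 46, 25, 35, 46])
= 1 + 1 + length([46, 25, 35, 46])
= 1 + 1 + 1 + length([25, 35, 46])
= 1 + 1 + 1 + 1 + length([35, 46])
= 1 + 1 + 1 + 1 + 1 + length([46])
= 1 + 1 + 1 + 1 + 1 + 1 + length([])
= 1 + 1 + 1 + 1 + 1 + 1 + 0
= 6


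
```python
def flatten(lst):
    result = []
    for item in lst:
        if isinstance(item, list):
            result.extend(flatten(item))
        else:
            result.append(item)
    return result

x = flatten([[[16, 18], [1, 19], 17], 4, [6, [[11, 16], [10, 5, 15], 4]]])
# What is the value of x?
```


flatten([[[16, 18], [1, 19], 17], 4, [6, [[11, 16], [10, 5, 15], 4]]])
Processing each element:
  [[16, 18], [1, 19], 17] is a list -> flatten recursively -> [16, 18, 1, 19, 17]
  4 is not a list -> append 4
  [6, [[11, 16], [10, 5, 15], 4]] is a list -> flatten recursively -> [6, 11, 16, 10, 5, 15, 4]
= [16, 18, 1, 19, 17, 4, 6, 11, 16, 10, 5, 15, 4]


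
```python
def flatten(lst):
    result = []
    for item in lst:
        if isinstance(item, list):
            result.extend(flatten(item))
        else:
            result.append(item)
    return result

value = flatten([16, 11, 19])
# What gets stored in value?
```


flatten([16, 11, 19])
Processing each element:
  16 is not a list -> append 16
  11 is not a list -> append 11
  19 is not a list -> append 19
= [16, 11, 19]


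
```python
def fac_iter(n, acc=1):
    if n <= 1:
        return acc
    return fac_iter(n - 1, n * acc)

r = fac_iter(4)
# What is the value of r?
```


fac_iter(4, 1)
= fac_iter(3, 4 * 1) = fac_iter(3, 4)
= fac_iter(2, 3 * 4) = fac_iter(2, 12)
= fac_iter(1, 2 * 12) = fac_iter(1, 24)
n <= 1, return acc = 24


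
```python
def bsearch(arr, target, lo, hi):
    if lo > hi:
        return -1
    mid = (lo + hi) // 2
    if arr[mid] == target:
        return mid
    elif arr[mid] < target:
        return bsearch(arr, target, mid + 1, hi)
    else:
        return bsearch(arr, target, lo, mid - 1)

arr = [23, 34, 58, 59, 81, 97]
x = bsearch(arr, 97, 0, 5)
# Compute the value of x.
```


bsearch(arr, 97, 0, 5)
lo=0, hi=5, mid=2, arr[mid]=58
58 < 97, search right half
lo=3, hi=5, mid=4, arr[mid]=81
81 < 97, search right half
lo=5, hi=5, mid=5, arr[mid]=97
arr[5] == 97, found at index 5
= 5


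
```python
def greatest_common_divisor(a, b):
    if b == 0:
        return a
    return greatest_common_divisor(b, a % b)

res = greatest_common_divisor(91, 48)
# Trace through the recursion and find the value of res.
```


greatest_common_divisor(91, 48)
= greatest_common_divisor(48, 91 % 48) = greatest_common_divisor(48, 43)
= greatest_common_divisor(43, 48 % 43) = greatest_common_divisor(43, 5)
= greatest_common_divisor(5, 43 % 5) = greatest_common_divisor(5, 3)
= greatest_common_divisor(3, 5 % 3) = greatest_common_divisor(3, 2)
= greatest_common_divisor(2, 3 % 2) = greatest_common_divisor(2, 1)
= greatest_common_divisor(1, 2 % 1) = greatest_common_divisor(1, 0)
b == 0, return a = 1


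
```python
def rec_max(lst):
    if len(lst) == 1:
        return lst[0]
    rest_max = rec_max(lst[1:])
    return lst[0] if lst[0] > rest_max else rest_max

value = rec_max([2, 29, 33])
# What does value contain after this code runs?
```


rec_max([2, 29, 33])
= compare 2 with rec_max([29, 33])
= compare 29 with rec_max([33])
Base: rec_max([33]) = 33
compare 29 with 33: max = 33
compare 2 with 33: max = 33
= 33


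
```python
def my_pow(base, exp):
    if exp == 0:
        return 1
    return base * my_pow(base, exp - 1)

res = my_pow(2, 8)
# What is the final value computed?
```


my_pow(2, 8)
= 2 * my_pow(2, 7)
= 2 * 2 * my_pow(2, 6)
= 2 * 2 * 2 * my_pow(2, 5)
= 2 * 2 * 2 * 2 * my_pow(2, 4)
= 2 * 2 * 2 * 2 * 2 * my_pow(2, 3)
= 2 * 2 * 2 * 2 * 2 * 2 * my_pow(2, 2)
= 2 * 2 * 2 * 2 * 2 * 2 * 2 * my_pow(2, 1)
= 2 * 2 * 2 * 2 * 2 * 2 * 2 * 2 * my_pow(2, 0)
= 2 * 2 * 2 * 2 * 2 * 2 * 2 * 2 * 1
= 256


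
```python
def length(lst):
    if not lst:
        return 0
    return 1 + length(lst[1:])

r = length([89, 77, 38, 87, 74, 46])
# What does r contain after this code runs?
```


length([89, 77, 38, 87, 74, 46])
= 1 + length([77, 38, 87, 74, 46])
= 1 + 1 + length([38, 87, 74, 46])
= 1 + 1 + 1 + length([87, 74, 46])
= 1 + 1 + 1 + 1 + length([74, 46])
= 1 + 1 + 1 + 1 + 1 + length([46])
= 1 + 1 + 1 + 1 + 1 + 1 + length([])
= 1 + 1 + 1 + 1 + 1 + 1 + 0
= 6


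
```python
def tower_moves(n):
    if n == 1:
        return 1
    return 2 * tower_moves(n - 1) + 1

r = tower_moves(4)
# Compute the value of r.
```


tower_moves(4)
= 2 * tower_moves(3) + 1
= 2 * (2 * tower_moves(2) + 1) + 1
= 2 * (2 * (2 * tower_moves(1) + 1) + 1) + 1
Now compute bottom-up:
tower_moves(1) = 1
tower_moves(2) = 2 * 1 + 1 = 3
tower_moves(3) = 2 * 3 + 1 = 7
tower_moves(4) = 2 * 7 + 1 = 15
= 15


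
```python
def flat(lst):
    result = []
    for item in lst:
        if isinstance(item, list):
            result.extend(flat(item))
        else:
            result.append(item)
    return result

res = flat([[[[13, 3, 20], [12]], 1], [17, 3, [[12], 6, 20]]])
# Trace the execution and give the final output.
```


flat([[[[13, 3, 20], [12]], 1], [17, 3, [[12], 6, 20]]])
Processing each element:
  [[[13, 3, 20], [12]], 1] is a list -> flat recursively -> [13, 3, 20, 12, 1]
  [17, 3, [[12], 6, 20]] is a list -> flat recursively -> [17, 3, 12, 6, 20]
= [13, 3, 20, 12, 1, 17, 3, 12, 6, 20]


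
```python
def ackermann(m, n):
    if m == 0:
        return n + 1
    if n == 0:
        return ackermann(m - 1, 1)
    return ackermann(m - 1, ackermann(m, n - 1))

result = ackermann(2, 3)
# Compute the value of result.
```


ackermann(2, 3)
= ackermann(1, ackermann(2, 2))
First compute ackermann(2, 2) = 7
= ackermann(1, 7)
= 9


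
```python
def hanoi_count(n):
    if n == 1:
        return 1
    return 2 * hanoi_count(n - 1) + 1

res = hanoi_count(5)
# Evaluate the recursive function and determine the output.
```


hanoi_count(5)
= 2 * hanoi_count(4) + 1
= 2 * (2 * hanoi_count(3) + 1) + 1
= 2 * (2 * (2 * hanoi_count(2) + 1) + 1) + 1
= 2 * (2 * (2 * (2 * hanoi_count(1) + 1) + 1) + 1) + 1
Now compute bottom-up:
hanoi_count(1) = 1
hanoi_count(2) = 2 * 1 + 1 = 3
hanoi_count(3) = 2 * 3 + 1 = 7
hanoi_count(4) = 2 * 7 + 1 = 15
hanoi_count(5) = 2 * 15 + 1 = 31
= 31


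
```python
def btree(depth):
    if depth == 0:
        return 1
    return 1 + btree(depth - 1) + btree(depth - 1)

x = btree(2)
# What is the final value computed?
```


btree(2)
= 1 + btree(1) + btree(1)
= 1 + 2 * btree(1)
btree(k) = 2^(k+1) - 1
btree(0) = 1
btree(1) = 3
btree(2) = 7
btree(2) = 2^3 - 1 = 7


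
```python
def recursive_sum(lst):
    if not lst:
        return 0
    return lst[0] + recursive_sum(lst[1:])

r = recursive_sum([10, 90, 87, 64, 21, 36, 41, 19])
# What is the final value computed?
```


recursive_sum([10, 90, 87, 64, 21, 36, 41, 19])
= 10 + recursive_sum([90, 87, 64, 21, 36, 41, 19])
= 10 + 90 + recursive_sum([87, 64, 21, 36, 41, 19])
= 10 + 90 + 87 + recursive_sum([64, 21, 36, 41, 19])
= 10 + 90 + 87 + 64 + recursive_sum([21, 36, 41, 19])
= 10 + 90 + 87 + 64 + 21 + recursive_sum([36, 41, 19])
= 10 + 90 + 87 + 64 + 21 + 36 + recursive_sum([41, 19])
= 10 + 90 + 87 + 64 + 21 + 36 + 41 + recursive_sum([19])
= 10 + 90 + 87 + 64 + 21 + 36 + 41 + 19 + recursive_sum([])
= 10 + 90 + 87 + 64 + 21 + 36 + 41 + 19 + 0
= 368


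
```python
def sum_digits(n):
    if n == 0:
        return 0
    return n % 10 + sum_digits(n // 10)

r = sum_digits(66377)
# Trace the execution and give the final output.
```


sum_digits(66377)
= 7 + sum_digits(6637)
= 7 + 7 + sum_digits(663)
= 7 + 7 + 3 + sum_digits(66)
= 7 + 7 + 3 + 6 + sum_digits(6)
= 7 + 7 + 3 + 6 + 6 + sum_digits(0)
= 7 + 7 + 3 + 6 + 6 + 0
= 29


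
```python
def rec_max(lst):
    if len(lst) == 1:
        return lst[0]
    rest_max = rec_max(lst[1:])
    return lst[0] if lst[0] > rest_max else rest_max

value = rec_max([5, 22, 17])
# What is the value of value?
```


rec_max([5, 22, 17])
= compare 5 with rec_max([22, 17])
= compare 22 with rec_max([17])
Base: rec_max([17]) = 17
compare 22 with 17: max = 22
compare 5 with 22: max = 22
= 22


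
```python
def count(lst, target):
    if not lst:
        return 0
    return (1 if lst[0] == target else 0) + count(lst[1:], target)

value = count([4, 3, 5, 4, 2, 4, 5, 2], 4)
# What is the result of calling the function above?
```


count([4, 3, 5, 4, 2, 4, 5, 2], 4)
lst[0]=4 == 4: 1 + count([3, 5, 4, 2, 4, 5, 2], 4)
lst[0]=3 != 4: 0 + count([5, 4, 2, 4, 5, 2], 4)
lst[0]=5 != 4: 0 + count([4, 2, 4, 5, 2], 4)
lst[0]=4 == 4: 1 + count([2, 4, 5, 2], 4)
lst[0]=2 != 4: 0 + count([4, 5, 2], 4)
lst[0]=4 == 4: 1 + count([5, 2], 4)
lst[0]=5 != 4: 0 + count([2], 4)
lst[0]=2 != 4: 0 + count([], 4)
= 3


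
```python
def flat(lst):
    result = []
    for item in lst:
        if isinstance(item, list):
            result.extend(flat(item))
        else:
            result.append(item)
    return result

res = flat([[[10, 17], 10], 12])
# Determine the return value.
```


flat([[[10, 17], 10], 12])
Processing each element:
  [[10, 17], 10] is a list -> flat recursively -> [10, 17, 10]
  12 is not a list -> append 12
= [10, 17, 10, 12]


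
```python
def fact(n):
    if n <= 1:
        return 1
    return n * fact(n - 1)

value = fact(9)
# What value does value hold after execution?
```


fact(9)
= 9 * fact(8)
= 9 * 8 * fact(7)
= 9 * 8 * 7 * fact(6)
= 9 * 8 * 7 * 6 * fact(5)
= 9 * 8 * 7 * 6 * 5 * fact(4)
= 9 * 8 * 7 * 6 * 5 * 4 * fact(3)
= 9 * 8 * 7 * 6 * 5 * 4 * 3 * fact(2)
= 9 * 8 * 7 * 6 * 5 * 4 * 3 * 2 * fact(1)
= 9 * 8 * 7 * 6 * 5 * 4 * 3 * 2 * 1
= 362880


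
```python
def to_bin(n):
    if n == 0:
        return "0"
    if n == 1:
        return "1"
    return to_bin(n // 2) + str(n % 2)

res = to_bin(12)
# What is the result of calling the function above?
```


to_bin(12)
= to_bin(6) + "0"
= to_bin(3) + "0" + "0"
= to_bin(1) + "1" + "0" + "0"
= "1" + "1" + "0" + "0"
= "1100"


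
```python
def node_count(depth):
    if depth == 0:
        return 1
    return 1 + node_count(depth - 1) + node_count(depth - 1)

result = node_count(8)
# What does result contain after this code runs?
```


node_count(8)
= 1 + node_count(7) + node_count(7)
= 1 + 2 * node_count(7)
node_count(k) = 2^(k+1) - 1
node_count(0) = 1
node_count(1) = 3
node_count(2) = 7
node_count(3) = 15
node_count(4) = 31
node_count(8) = 2^9 - 1 = 511


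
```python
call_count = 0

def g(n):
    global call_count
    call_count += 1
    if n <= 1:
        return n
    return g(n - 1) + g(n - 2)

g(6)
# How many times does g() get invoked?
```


g(6) calls g(5) and g(4); each non-base call branches into two more.
Let C(k) = total number of calls made by g(k), including the call to g(k) itself.
Base cases: C(0) = 1, C(1) = 1
Recurrence: C(k) = 1 + C(k-1) + C(k-2)
  C(2) = 1 + C(1) + C(0) = 1 + 1 + 1 = 3
  C(3) = 1 + C(2) + C(1) = 1 + 3 + 1 = 5
  C(4) = 1 + C(3) + C(2) = 1 + 5 + 3 = 9
  C(5) = 1 + C(4) + C(3) = 1 + 9 + 5 = 15
  C(6) = 1 + C(5) + C(4) = 1 + 15 + 9 = 25
Total calls = C(6) = 25


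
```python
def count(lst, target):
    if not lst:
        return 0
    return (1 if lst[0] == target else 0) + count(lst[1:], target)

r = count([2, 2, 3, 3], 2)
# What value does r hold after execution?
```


count([2, 2, 3, 3], 2)
lst[0]=2 == 2: 1 + count([2, 3, 3], 2)
lst[0]=2 == 2: 1 + count([3, 3], 2)
lst[0]=3 != 2: 0 + count([3], 2)
lst[0]=3 != 2: 0 + count([], 2)
= 2


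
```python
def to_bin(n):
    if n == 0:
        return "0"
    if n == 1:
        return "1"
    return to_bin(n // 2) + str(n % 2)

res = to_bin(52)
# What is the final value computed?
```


to_bin(52)
= to_bin(26) + "0"
= to_bin(13) + "0" + "0"
= to_bin(6) + "1" + "0" + "0"
= to_bin(3) + "0" + "1" + "0" + "0"
= to_bin(1) + "1" + "0" + "1" + "0" + "0"
= "1" + "1" + "0" + "1" + "0" + "0"
= "110100"


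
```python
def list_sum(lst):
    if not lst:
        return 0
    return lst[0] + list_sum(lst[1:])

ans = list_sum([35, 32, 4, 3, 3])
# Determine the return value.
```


list_sum([35, 32, 4, 3, 3])
= 35 + list_sum([32, 4, 3, 3])
= 35 + 32 + list_sum([4, 3, 3])
= 35 + 32 + 4 + list_sum([3, 3])
= 35 + 32 + 4 + 3 + list_sum([3])
= 35 + 32 + 4 + 3 + 3 + list_sum([])
= 35 + 32 + 4 + 3 + 3 + 0
= 77


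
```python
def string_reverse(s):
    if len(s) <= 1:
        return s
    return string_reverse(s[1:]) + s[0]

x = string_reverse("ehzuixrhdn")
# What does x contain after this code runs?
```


string_reverse("ehzuixrhdn")
= string_reverse("hzuixrhdn") + "e"
= string_reverse("zuixrhdn") + "h" + "e"
= string_reverse("uixrhdn") + "z" + "h" + "e"
= string_reverse("ixrhdn") + "u" + "z" + "h" + "e"
= string_reverse("xrhdn") + "i" + "u" + "z" + "h" + "e"
= string_reverse("rhdn") + "x" + "i" + "u" + "z" + "h" + "e"
= string_reverse("hdn") + "r" + "x" + "i" + "u" + "z" + "h" + "e"
= string_reverse("dn") + "h" + "r" + "x" + "i" + "u" + "z" + "h" + "e"
= string_reverse("n") + "d" + "h" + "r" + "x" + "i" + "u" + "z" + "h" + "e"
= "n" + "d" + "h" + "r" + "x" + "i" + "u" + "z" + "h" + "e"
= "ndhrxiuzhe"


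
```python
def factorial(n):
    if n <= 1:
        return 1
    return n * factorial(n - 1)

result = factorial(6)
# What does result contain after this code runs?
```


factorial(6)
= 6 * factorial(5)
= 6 * 5 * factorial(4)
= 6 * 5 * 4 * factorial(3)
= 6 * 5 * 4 * 3 * factorial(2)
= 6 * 5 * 4 * 3 * 2 * factorial(1)
= 6 * 5 * 4 * 3 * 2 * 1
= 720


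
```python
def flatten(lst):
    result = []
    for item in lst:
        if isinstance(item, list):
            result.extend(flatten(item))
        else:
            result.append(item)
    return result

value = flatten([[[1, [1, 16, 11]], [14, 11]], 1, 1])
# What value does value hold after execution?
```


flatten([[[1, [1, 16, 11]], [14, 11]], 1, 1])
Processing each element:
  [[1, [1, 16, 11]], [14, 11]] is a list -> flatten recursively -> [1, 1, 16, 11, 14, 11]
  1 is not a list -> append 1
  1 is not a list -> append 1
= [1, 1, 16, 11, 14, 11, 1, 1]


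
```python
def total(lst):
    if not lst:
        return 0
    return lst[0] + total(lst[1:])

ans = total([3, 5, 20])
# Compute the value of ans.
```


total([3, 5, 20])
= 3 + total([5, 20])
= 3 + 5 + total([20])
= 3 + 5 + 20 + total([])
= 3 + 5 + 20 + 0
= 28


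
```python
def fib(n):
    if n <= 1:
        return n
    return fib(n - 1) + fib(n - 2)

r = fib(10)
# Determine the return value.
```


fib(10)
= fib(9) + fib(8)
= (fib(8) + fib(7)) + fib(8)
Computing bottom-up: fib(0)=0, fib(1)=1, fib(2)=1, fib(3)=2, fib(4)=3, fib(5)=5, fib(6)=8, fib(7)=13, fib(8)=21, fib(9)=34, fib(10)=55
= 55


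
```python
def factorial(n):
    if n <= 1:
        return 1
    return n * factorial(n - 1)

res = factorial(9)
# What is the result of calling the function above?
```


factorial(9)
= 9 * factorial(8)
= 9 * 8 * factorial(7)
= 9 * 8 * 7 * factorial(6)
= 9 * 8 * 7 * 6 * factorial(5)
= 9 * 8 * 7 * 6 * 5 * factorial(4)
= 9 * 8 * 7 * 6 * 5 * 4 * factorial(3)
= 9 * 8 * 7 * 6 * 5 * 4 * 3 * factorial(2)
= 9 * 8 * 7 * 6 * 5 * 4 * 3 * 2 * factorial(1)
= 9 * 8 * 7 * 6 * 5 * 4 * 3 * 2 * 1
= 362880


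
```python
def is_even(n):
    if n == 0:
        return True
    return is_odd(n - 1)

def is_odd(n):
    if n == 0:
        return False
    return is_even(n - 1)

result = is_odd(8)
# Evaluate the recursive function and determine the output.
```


is_odd(8)
= is_even(7)
= is_odd(6)
= is_even(5)
= is_odd(4)
= is_even(3)
= is_odd(2)
= is_even(1)
= is_odd(0)
n == 0: return False
= False


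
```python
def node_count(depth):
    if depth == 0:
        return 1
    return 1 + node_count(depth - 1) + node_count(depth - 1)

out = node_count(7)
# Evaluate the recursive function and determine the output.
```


node_count(7)
= 1 + node_count(6) + node_count(6)
= 1 + 2 * node_count(6)
node_count(k) = 2^(k+1) - 1
node_count(0) = 1
node_count(1) = 3
node_count(2) = 7
node_count(3) = 15
node_count(4) = 31
node_count(7) = 2^8 - 1 = 255


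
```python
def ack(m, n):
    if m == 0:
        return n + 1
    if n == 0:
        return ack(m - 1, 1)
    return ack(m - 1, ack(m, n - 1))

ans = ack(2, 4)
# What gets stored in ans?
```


ack(2, 4)
= ack(1, ack(2, 3))
First compute ack(2, 3) = 9
= ack(1, 9)
= 11


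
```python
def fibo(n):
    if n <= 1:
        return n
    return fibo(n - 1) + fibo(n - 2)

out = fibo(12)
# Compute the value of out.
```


fibo(12)
= fibo(11) + fibo(10)
= (fibo(10) + fibo(9)) + fibo(10)
Computing bottom-up: fibo(0)=0, fibo(1)=1, fibo(2)=1, fibo(3)=2, fibo(4)=3, fibo(5)=5, fibo(6)=8, fibo(7)=13, fibo(8)=21, fibo(9)=34, fibo(10)=55, fibo(11)=89, fibo(12)=144
= 144


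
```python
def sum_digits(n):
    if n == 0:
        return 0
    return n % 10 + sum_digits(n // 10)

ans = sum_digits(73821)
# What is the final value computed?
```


sum_digits(73821)
= 1 + sum_digits(7382)
= 1 + 2 + sum_digits(738)
= 1 + 2 + 8 + sum_digits(73)
= 1 + 2 + 8 + 3 + sum_digits(7)
= 1 + 2 + 8 + 3 + 7 + sum_digits(0)
= 1 + 2 + 8 + 3 + 7 + 0
= 21


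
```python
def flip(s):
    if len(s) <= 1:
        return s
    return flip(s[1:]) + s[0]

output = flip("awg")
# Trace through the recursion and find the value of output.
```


flip("awg")
= flip("wg") + "a"
= flip("g") + "w" + "a"
= "g" + "w" + "a"
= "gwa"


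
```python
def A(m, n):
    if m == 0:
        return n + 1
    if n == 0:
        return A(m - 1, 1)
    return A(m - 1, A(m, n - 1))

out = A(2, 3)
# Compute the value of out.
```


A(2, 3)
= A(1, A(2, 2))
First compute A(2, 2) = 7
= A(1, 7)
= 9


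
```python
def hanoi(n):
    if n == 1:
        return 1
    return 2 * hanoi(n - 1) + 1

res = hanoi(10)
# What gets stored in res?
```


hanoi(10)
= 2 * hanoi(9) + 1
= 2 * (2 * hanoi(8) + 1) + 1
= 2 * (2 * (2 * hanoi(7) + 1) + 1) + 1
= 2 * (2 * (2 * (2 * hanoi(6) + 1) + 1) + 1) + 1
= 2 * (2 * (2 * (2 * (2 * hanoi(5) + 1) + 1) + 1) + 1) + 1
= 2 * (2 * (2 * (2 * (2 * (2 * hanoi(4) + 1) + 1) + 1) + 1) + 1) + 1
= 2 * (2 * (2 * (2 * (2 * (2 * (2 * hanoi(3) + 1) + 1) + 1) + 1) + 1) + 1) + 1
= 2 * (2 * (2 * (2 * (2 * (2 * (2 * (2 * hanoi(2) + 1) + 1) + 1) + 1) + 1) + 1) + 1) + 1
= 2 * (2 * (2 * (2 * (2 * (2 * (2 * (2 * (2 * hanoi(1) + 1) + 1) + 1) + 1) + 1) + 1) + 1) + 1) + 1
Now compute bottom-up:
hanoi(1) = 1
hanoi(2) = 2 * 1 + 1 = 3
hanoi(3) = 2 * 3 + 1 = 7
hanoi(4) = 2 * 7 + 1 = 15
hanoi(5) = 2 * 15 + 1 = 31
hanoi(6) = 2 * 31 + 1 = 63
hanoi(7) = 2 * 63 + 1 = 127
hanoi(8) = 2 * 127 + 1 = 255
hanoi(9) = 2 * 255 + 1 = 511
hanoi(10) = 2 * 511 + 1 = 1023
= 1023


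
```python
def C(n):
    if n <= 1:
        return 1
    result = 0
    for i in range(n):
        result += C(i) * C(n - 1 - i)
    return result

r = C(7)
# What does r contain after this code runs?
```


C(7)
= sum of C(i) * C(7-1-i) for i in 0..6
First compute sub-values bottom-up:
  C(0) = 1, C(1) = 1
  C(2) = 1*1 + 1*1 = 2
  C(3) = 1*2 + 1*1 + 2*1 = 5
  C(4) = 1*5 + 1*2 + 2*1 + 5*1 = 14
  C(5) = 1*14 + 1*5 + 2*2 + 5*1 + 14*1 = 42
  C(6) = 1*42 + 1*14 + 2*5 + 5*2 + 14*1 + 42*1 = 132
Now C(7):
  C(0)*C(6) = 1*132 = 132
  C(1)*C(5) = 1*42 = 42
  C(2)*C(4) = 2*14 = 28
  C(3)*C(3) = 5*5 = 25
  C(4)*C(2) = 14*2 = 28
  C(5)*C(1) = 42*1 = 42
  C(6)*C(0) = 132*1 = 132
= 132 + 42 + 28 + 25 + 28 + 42 + 132
= 429


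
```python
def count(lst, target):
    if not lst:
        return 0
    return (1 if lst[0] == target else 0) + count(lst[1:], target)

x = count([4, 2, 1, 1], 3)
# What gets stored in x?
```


count([4, 2, 1, 1], 3)
lst[0]=4 != 3: 0 + count([2, 1, 1], 3)
lst[0]=2 != 3: 0 + count([1, 1], 3)
lst[0]=1 != 3: 0 + count([1], 3)
lst[0]=1 != 3: 0 + count([], 3)
= 0


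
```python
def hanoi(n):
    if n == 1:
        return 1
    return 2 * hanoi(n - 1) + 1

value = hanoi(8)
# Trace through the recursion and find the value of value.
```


hanoi(8)
= 2 * hanoi(7) + 1
= 2 * (2 * hanoi(6) + 1) + 1
= 2 * (2 * (2 * hanoi(5) + 1) + 1) + 1
= 2 * (2 * (2 * (2 * hanoi(4) + 1) + 1) + 1) + 1
= 2 * (2 * (2 * (2 * (2 * hanoi(3) + 1) + 1) + 1) + 1) + 1
= 2 * (2 * (2 * (2 * (2 * (2 * hanoi(2) + 1) + 1) + 1) + 1) + 1) + 1
= 2 * (2 * (2 * (2 * (2 * (2 * (2 * hanoi(1) + 1) + 1) + 1) + 1) + 1) + 1) + 1
Now compute bottom-up:
hanoi(1) = 1
hanoi(2) = 2 * 1 + 1 = 3
hanoi(3) = 2 * 3 + 1 = 7
hanoi(4) = 2 * 7 + 1 = 15
hanoi(5) = 2 * 15 + 1 = 31
hanoi(6) = 2 * 31 + 1 = 63
hanoi(7) = 2 * 63 + 1 = 127
hanoi(8) = 2 * 127 + 1 = 255
= 255


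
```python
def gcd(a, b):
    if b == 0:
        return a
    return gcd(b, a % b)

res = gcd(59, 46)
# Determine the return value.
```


gcd(59, 46)
= gcd(46, 59 % 46) = gcd(46, 13)
= gcd(13, 46 % 13) = gcd(13, 7)
= gcd(7, 13 % 7) = gcd(7, 6)
= gcd(6, 7 % 6) = gcd(6, 1)
= gcd(1, 6 % 1) = gcd(1, 0)
b == 0, return a = 1


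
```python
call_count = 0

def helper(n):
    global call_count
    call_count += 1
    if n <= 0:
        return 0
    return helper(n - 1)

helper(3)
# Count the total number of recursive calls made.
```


helper(3) calls helper(2) calls ... calls helper(0)
Total calls: 3 + 1 (for base case) = 4


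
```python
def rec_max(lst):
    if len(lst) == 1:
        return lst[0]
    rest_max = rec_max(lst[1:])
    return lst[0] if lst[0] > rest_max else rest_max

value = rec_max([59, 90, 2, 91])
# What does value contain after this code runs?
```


rec_max([59, 90, 2, 91])
= compare 59 with rec_max([90, 2, 91])
= compare 90 with rec_max([2, 91])
= compare 2 with rec_max([91])
Base: rec_max([91]) = 91
compare 2 with 91: max = 91
compare 90 with 91: max = 91
compare 59 with 91: max = 91
= 91


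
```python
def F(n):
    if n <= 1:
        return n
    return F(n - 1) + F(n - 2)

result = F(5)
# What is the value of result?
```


F(5)
= F(4) + F(3)
= (F(3) + F(2)) + F(3)
Computing bottom-up: F(0)=0, F(1)=1, F(2)=1, F(3)=2, F(4)=3, F(5)=5
= 5


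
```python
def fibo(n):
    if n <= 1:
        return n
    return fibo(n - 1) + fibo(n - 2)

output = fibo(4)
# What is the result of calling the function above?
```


fibo(4)
= fibo(3) + fibo(2)
= (fibo(2) + fibo(1)) + fibo(2)
Computing bottom-up: fibo(0)=0, fibo(1)=1, fibo(2)=1, fibo(3)=2, fibo(4)=3
= 3


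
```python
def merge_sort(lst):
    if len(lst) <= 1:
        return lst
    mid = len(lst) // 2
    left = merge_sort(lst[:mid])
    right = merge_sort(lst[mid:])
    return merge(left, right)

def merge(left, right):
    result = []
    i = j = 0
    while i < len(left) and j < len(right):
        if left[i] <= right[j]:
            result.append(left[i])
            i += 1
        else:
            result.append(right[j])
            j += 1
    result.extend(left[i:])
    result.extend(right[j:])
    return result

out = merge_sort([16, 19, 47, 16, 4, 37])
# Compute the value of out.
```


merge_sort([16, 19, 47, 16, 4, 37])
Split into [16, 19, 47] and [16, 4, 37]
Left sorted: [16, 19, 47]
Right sorted: [4, 16, 37]
Merge [16, 19, 47] and [4, 16, 37]
= [4, 16, 16, 19, 37, 47]


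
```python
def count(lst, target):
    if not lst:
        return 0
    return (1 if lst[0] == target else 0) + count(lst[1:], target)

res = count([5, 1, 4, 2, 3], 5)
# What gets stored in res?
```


count([5, 1, 4, 2, 3], 5)
lst[0]=5 == 5: 1 + count([1, 4, 2, 3], 5)
lst[0]=1 != 5: 0 + count([4, 2, 3], 5)
lst[0]=4 != 5: 0 + count([2, 3], 5)
lst[0]=2 != 5: 0 + count([3], 5)
lst[0]=3 != 5: 0 + count([], 5)
= 1


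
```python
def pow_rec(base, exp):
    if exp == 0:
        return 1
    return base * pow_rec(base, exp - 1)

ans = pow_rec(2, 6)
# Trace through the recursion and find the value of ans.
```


pow_rec(2, 6)
= 2 * pow_rec(2, 5)
= 2 * 2 * pow_rec(2, 4)
= 2 * 2 * 2 * pow_rec(2, 3)
= 2 * 2 * 2 * 2 * pow_rec(2, 2)
= 2 * 2 * 2 * 2 * 2 * pow_rec(2, 1)
= 2 * 2 * 2 * 2 * 2 * 2 * pow_rec(2, 0)
= 2 * 2 * 2 * 2 * 2 * 2 * 1
= 64


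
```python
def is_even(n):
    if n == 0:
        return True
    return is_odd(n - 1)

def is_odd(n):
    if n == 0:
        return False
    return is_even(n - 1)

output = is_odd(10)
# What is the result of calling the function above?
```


is_odd(10)
= is_even(9)
= is_odd(8)
= is_even(7)
= is_odd(6)
= is_even(5)
= is_odd(4)
= is_even(3)
= is_odd(2)
= is_even(1)
= is_odd(0)
n == 0: return False
= False


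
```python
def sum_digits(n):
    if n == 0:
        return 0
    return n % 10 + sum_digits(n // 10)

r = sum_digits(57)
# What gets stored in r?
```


sum_digits(57)
= 7 + sum_digits(5)
= 7 + 5 + sum_digits(0)
= 7 + 5 + 0
= 12


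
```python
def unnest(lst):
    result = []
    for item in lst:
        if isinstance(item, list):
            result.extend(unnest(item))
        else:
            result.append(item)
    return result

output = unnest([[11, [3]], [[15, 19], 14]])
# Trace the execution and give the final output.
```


unnest([[11, [3]], [[15, 19], 14]])
Processing each element:
  [11, [3]] is a list -> unnest recursively -> [11, 3]
  [[15, 19], 14] is a list -> unnest recursively -> [15, 19, 14]
= [11, 3, 15, 19, 14]
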